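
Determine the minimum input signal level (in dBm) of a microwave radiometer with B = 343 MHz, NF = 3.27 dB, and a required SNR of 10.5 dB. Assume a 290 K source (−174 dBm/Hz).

Sensitivity = −174 + 10 log₁₀(B) + NF + SNR_min
= −174 + 85.35 + 3.27 + 10.5
= −74.88 dBm → −74.9 dBm

−74.9 dBm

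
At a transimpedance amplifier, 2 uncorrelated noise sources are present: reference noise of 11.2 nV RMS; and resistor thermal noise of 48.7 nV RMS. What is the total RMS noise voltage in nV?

50.0 nV

Uncorrelated sources add in power (mean-square): V_tot = √(ΣV_i²)
V_tot = √[(1.12×10⁻⁸)² + (4.87×10⁻⁸)²] = 5.00×10⁻⁸ V = 50.0 nV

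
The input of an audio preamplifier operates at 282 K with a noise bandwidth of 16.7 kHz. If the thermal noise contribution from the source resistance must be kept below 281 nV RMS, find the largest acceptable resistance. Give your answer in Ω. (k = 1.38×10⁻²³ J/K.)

Johnson–Nyquist: V_n = √(4kTRB) ⇒ R = V_n² / (4kTB)
4kTB = 4 × 1.38×10⁻²³ × 282 × 1.67×10⁴ = 2.60×10⁻¹⁶
R = (2.81×10⁻⁷)² / 2.60×10⁻¹⁶ = 3.04×10² Ω = 304 Ω

304 Ω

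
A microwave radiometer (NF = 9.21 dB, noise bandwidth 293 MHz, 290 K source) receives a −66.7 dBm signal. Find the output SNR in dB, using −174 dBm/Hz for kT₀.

Noise floor: N = −174 + 10 log₁₀(B) + NF
10 log₁₀(2.93×10⁸) = 84.67 dB
N = −174 + 84.67 + 9.21 = −80.12 dBm
SNR = P_sig − N = −66.7 − (−80.12) = 13.42 dB → 13.4 dB

13.4 dB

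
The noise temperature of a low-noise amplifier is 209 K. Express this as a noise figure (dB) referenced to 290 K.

F = 1 + T_e/T₀ = 1 + 209/290 = 1.72069
NF = 10 log₁₀(1.72069) = 2.36 dB

2.36 dB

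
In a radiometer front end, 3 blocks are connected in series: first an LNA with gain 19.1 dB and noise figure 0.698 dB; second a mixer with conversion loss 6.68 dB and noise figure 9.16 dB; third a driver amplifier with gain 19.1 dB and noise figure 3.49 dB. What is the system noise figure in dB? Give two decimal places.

1.25 dB

Convert to linear (a loss of L dB is a gain of −L dB): F_i = 10^(NF_i/10), G_i = 10^(G_i,dB/10)
  Stage 1: F_1 = 10^(0.698/10) = 1.174, G_1 = 10^(19.1/10) = 81.28
  Stage 2: F_2 = 10^(9.16/10) = 8.241, G_2 = 10^(−6.68/10) = 0.2148
  Stage 3: F_3 = 10^(3.49/10) = 2.234, G_3 = 10^(19.1/10) = 81.28
Friis cascade:
  F = 1.174 + (8.241 − 1)/81.28 + (2.234 − 1)/17.46 = 1.334
NF = 10 log₁₀(1.334) = 1.25 dB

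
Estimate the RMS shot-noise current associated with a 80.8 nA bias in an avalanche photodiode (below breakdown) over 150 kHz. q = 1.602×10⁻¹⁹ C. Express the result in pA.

62.3 pA

I_n = √(2qI·B)
2qI·B = 2 × 1.602×10⁻¹⁹ × 8.08×10⁻⁸ × 1.50×10⁵ = 3.88×10⁻²¹ A²
I_n = √(3.88×10⁻²¹) = 6.23×10⁻¹¹ A = 62.3 pA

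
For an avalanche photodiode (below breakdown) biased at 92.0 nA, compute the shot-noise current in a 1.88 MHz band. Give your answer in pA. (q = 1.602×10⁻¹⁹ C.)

235 pA

I_n = √(2qI·B)
2qI·B = 2 × 1.602×10⁻¹⁹ × 9.20×10⁻⁸ × 1.88×10⁶ = 5.54×10⁻²⁰ A²
I_n = √(5.54×10⁻²⁰) = 2.35×10⁻¹⁰ A = 235 pA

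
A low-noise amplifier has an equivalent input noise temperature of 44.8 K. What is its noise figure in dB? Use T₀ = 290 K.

F = 1 + T_e/T₀ = 1 + 44.8/290 = 1.15448
NF = 10 log₁₀(1.15448) = 0.624 dB

0.624 dB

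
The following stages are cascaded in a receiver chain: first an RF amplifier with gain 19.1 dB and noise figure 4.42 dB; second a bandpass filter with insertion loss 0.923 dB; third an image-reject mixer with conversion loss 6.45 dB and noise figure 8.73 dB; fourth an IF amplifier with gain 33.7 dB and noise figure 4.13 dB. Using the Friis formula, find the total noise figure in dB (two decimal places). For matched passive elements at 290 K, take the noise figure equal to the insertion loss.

Convert to linear (a loss of L dB is a gain of −L dB): F_i = 10^(NF_i/10), G_i = 10^(G_i,dB/10)
  Stage 1: F_1 = 10^(4.42/10) = 2.767, G_1 = 10^(19.1/10) = 81.28
  Stage 2: F_2 = 10^(0.923/10) = 1.237, G_2 = 10^(−0.923/10) = 0.8085
  Stage 3: F_3 = 10^(8.73/10) = 7.464, G_3 = 10^(−6.45/10) = 0.2265
  Stage 4: F_4 = 10^(4.13/10) = 2.588, G_4 = 10^(33.7/10) = 2344
Friis cascade:
  F = 2.767 + (1.237 − 1)/81.28 + (7.464 − 1)/65.72 + (2.588 − 1)/14.88 = 2.975
NF = 10 log₁₀(2.975) = 4.73 dB

4.73 dB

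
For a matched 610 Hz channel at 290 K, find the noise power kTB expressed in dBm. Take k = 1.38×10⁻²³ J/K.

P_n = kTB = 1.38×10⁻²³ × 290 × 6.10×10² = 2.44×10⁻¹⁸ W
In dBm: 10 log₁₀(2.44×10⁻¹⁸ / 10⁻³) = −146.1 dBm

−146.1 dBm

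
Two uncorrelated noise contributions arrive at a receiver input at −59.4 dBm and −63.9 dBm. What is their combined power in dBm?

−58.1 dBm

Convert to linear, add, convert back:
P₁ = 1.15×10⁻⁹ W, P₂ = 4.07×10⁻¹⁰ W
P_tot = 1.56×10⁻⁹ W → 10 log₁₀(P_tot / 10⁻³) = −58.1 dBm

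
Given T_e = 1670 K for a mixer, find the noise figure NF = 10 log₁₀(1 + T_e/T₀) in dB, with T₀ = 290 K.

F = 1 + T_e/T₀ = 1 + 1670/290 = 6.75862
NF = 10 log₁₀(6.75862) = 8.30 dB

8.30 dB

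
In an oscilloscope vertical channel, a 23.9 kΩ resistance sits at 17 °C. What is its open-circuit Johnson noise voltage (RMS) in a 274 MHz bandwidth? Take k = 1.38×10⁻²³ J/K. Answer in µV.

T = 17 °C + 273.15 = 290.15 K
V_n = √(4kTRB)
4kTRB = 4 × 1.38×10⁻²³ × 290.15 × 2.39×10⁴ × 2.74×10⁸ = 1.05×10⁻⁷ V²
V_n = √(1.05×10⁻⁷) = 3.24×10⁻⁴ V = 324 µV

324 µV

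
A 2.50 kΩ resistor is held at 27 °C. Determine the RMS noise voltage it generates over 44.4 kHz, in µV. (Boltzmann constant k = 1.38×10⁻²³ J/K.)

1.36 µV

T = 27 °C + 273.15 = 300.15 K
V_n = √(4kTRB)
4kTRB = 4 × 1.38×10⁻²³ × 300.15 × 2.50×10³ × 4.44×10⁴ = 1.84×10⁻¹² V²
V_n = √(1.84×10⁻¹²) = 1.36×10⁻⁶ V = 1.36 µV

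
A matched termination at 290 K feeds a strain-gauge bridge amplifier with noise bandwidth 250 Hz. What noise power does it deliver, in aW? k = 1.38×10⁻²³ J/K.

P_n = kTB = 1.38×10⁻²³ × 290 × 2.50×10² = 1.00×10⁻¹⁸ W = 1.00 aW

1.00 aW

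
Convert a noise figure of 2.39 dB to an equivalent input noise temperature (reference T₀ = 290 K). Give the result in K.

213 K

F = 10^(2.39/10) = 1.7338
T_e = (F − 1)·T₀ = (1.7338 − 1) × 290 = 213 K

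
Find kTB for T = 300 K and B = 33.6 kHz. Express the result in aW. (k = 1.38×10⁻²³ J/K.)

139 aW

P_n = kTB = 1.38×10⁻²³ × 300 × 3.36×10⁴ = 1.39×10⁻¹⁶ W = 139 aW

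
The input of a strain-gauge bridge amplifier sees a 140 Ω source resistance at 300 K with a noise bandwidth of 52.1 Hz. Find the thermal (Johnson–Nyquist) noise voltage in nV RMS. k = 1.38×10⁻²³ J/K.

11.0 nV

V_n = √(4kTRB)
4kTRB = 4 × 1.38×10⁻²³ × 300 × 1.40×10² × 5.21×10¹ = 1.21×10⁻¹⁶ V²
V_n = √(1.21×10⁻¹⁶) = 1.10×10⁻⁸ V = 11.0 nV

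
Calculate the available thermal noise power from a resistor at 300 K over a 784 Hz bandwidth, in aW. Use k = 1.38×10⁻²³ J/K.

P_n = kTB = 1.38×10⁻²³ × 300 × 7.84×10² = 3.25×10⁻¹⁸ W = 3.25 aW

3.25 aW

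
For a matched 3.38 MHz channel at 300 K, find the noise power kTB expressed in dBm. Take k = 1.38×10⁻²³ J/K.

P_n = kTB = 1.38×10⁻²³ × 300 × 3.38×10⁶ = 1.40×10⁻¹⁴ W
In dBm: 10 log₁₀(1.40×10⁻¹⁴ / 10⁻³) = −108.5 dBm

−108.5 dBm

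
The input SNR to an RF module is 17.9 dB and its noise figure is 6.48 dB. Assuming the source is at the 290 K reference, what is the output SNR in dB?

11.42 dB

By definition F = SNR_in/SNR_out, so in dB: SNR_out = SNR_in − NF
SNR_out = 17.9 − 6.48 = 11.42 dB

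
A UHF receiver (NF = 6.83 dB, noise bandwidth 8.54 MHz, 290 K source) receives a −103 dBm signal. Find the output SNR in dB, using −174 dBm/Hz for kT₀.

Noise floor: N = −174 + 10 log₁₀(B) + NF
10 log₁₀(8.54×10⁶) = 69.31 dB
N = −174 + 69.31 + 6.83 = −97.86 dBm
SNR = P_sig − N = −103 − (−97.86) = −5.14 dB → −5.1 dB

−5.1 dB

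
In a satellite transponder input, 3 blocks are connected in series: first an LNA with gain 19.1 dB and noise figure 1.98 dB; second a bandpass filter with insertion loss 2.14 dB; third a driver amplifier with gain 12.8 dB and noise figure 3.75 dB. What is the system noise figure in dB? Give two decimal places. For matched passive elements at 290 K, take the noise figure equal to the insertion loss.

Convert to linear (a loss of L dB is a gain of −L dB): F_i = 10^(NF_i/10), G_i = 10^(G_i,dB/10)
  Stage 1: F_1 = 10^(1.98/10) = 1.578, G_1 = 10^(19.1/10) = 81.28
  Stage 2: F_2 = 10^(2.14/10) = 1.637, G_2 = 10^(−2.14/10) = 0.6109
  Stage 3: F_3 = 10^(3.75/10) = 2.371, G_3 = 10^(12.8/10) = 19.05
Friis cascade:
  F = 1.578 + (1.637 − 1)/81.28 + (2.371 − 1)/49.66 = 1.613
NF = 10 log₁₀(1.613) = 2.08 dB

2.08 dB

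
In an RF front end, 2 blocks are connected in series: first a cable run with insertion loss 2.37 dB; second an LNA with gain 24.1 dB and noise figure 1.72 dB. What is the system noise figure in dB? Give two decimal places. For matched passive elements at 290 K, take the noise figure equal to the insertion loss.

4.09 dB

Convert to linear (a loss of L dB is a gain of −L dB): F_i = 10^(NF_i/10), G_i = 10^(G_i,dB/10)
  Stage 1: F_1 = 10^(2.37/10) = 1.726, G_1 = 10^(−2.37/10) = 0.5794
  Stage 2: F_2 = 10^(1.72/10) = 1.486, G_2 = 10^(24.1/10) = 257.0
Friis cascade:
  F = 1.726 + (1.486 − 1)/0.5794 = 2.564
NF = 10 log₁₀(2.564) = 4.09 dB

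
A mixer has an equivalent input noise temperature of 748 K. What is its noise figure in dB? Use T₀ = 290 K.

5.54 dB

F = 1 + T_e/T₀ = 1 + 748/290 = 3.57931
NF = 10 log₁₀(3.57931) = 5.54 dB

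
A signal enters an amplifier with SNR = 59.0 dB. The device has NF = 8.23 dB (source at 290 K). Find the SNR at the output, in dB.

By definition F = SNR_in/SNR_out, so in dB: SNR_out = SNR_in − NF
SNR_out = 59.0 − 8.23 = 50.77 dB

50.77 dB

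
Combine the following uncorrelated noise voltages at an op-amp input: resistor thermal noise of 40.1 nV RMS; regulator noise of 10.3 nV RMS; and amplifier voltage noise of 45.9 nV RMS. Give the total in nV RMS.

Uncorrelated sources add in power (mean-square): V_tot = √(ΣV_i²)
V_tot = √[(4.01×10⁻⁸)² + (1.03×10⁻⁸)² + (4.59×10⁻⁸)²] = 6.18×10⁻⁸ V = 61.8 nV

61.8 nV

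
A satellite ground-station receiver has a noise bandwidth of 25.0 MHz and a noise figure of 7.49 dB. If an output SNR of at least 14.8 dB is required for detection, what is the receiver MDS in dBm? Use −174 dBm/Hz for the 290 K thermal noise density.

−77.7 dBm

Sensitivity = −174 + 10 log₁₀(B) + NF + SNR_min
= −174 + 73.98 + 7.49 + 14.8
= −77.73 dBm → −77.7 dBm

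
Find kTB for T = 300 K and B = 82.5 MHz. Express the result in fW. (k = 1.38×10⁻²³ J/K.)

P_n = kTB = 1.38×10⁻²³ × 300 × 8.25×10⁷ = 3.42×10⁻¹³ W = 342 fW

342 fW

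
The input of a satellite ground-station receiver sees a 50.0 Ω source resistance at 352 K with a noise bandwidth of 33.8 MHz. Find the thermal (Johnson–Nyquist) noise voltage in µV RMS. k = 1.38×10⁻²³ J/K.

5.73 µV

V_n = √(4kTRB)
4kTRB = 4 × 1.38×10⁻²³ × 352 × 5.00×10¹ × 3.38×10⁷ = 3.28×10⁻¹¹ V²
V_n = √(3.28×10⁻¹¹) = 5.73×10⁻⁶ V = 5.73 µV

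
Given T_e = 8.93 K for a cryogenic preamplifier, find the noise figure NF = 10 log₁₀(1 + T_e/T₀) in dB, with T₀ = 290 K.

F = 1 + T_e/T₀ = 1 + 8.93/290 = 1.03079
NF = 10 log₁₀(1.03079) = 0.132 dB

0.132 dB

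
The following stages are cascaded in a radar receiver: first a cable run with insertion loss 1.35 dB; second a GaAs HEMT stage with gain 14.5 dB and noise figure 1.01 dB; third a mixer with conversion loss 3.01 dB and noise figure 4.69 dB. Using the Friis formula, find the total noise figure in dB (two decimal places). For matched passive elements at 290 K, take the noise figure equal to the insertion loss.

2.59 dB

Convert to linear (a loss of L dB is a gain of −L dB): F_i = 10^(NF_i/10), G_i = 10^(G_i,dB/10)
  Stage 1: F_1 = 10^(1.35/10) = 1.365, G_1 = 10^(−1.35/10) = 0.7328
  Stage 2: F_2 = 10^(1.01/10) = 1.262, G_2 = 10^(14.5/10) = 28.18
  Stage 3: F_3 = 10^(4.69/10) = 2.944, G_3 = 10^(−3.01/10) = 0.5000
Friis cascade:
  F = 1.365 + (1.262 − 1)/0.7328 + (2.944 − 1)/20.65 = 1.816
NF = 10 log₁₀(1.816) = 2.59 dB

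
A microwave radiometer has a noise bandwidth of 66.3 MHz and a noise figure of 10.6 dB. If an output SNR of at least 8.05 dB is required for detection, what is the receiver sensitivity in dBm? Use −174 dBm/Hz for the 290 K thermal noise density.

−77.1 dBm

Sensitivity = −174 + 10 log₁₀(B) + NF + SNR_min
= −174 + 78.22 + 10.6 + 8.05
= −77.13 dBm → −77.1 dBm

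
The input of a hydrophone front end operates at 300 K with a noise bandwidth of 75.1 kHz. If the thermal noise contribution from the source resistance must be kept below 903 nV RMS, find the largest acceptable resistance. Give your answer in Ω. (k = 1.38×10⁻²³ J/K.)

Johnson–Nyquist: V_n = √(4kTRB) ⇒ R = V_n² / (4kTB)
4kTB = 4 × 1.38×10⁻²³ × 300 × 7.51×10⁴ = 1.24×10⁻¹⁵
R = (9.03×10⁻⁷)² / 1.24×10⁻¹⁵ = 6.56×10² Ω = 656 Ω

656 Ω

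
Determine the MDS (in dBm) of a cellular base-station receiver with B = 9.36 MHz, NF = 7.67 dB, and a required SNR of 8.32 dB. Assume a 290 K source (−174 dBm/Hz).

Sensitivity = −174 + 10 log₁₀(B) + NF + SNR_min
= −174 + 69.71 + 7.67 + 8.32
= −88.30 dBm → −88.3 dBm

−88.3 dBm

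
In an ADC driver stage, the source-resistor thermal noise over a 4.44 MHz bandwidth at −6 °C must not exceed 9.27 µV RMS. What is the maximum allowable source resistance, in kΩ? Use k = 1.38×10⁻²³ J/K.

1.31 kΩ

T = −6 °C + 273.15 = 267.15 K
Johnson–Nyquist: V_n = √(4kTRB) ⇒ R = V_n² / (4kTB)
4kTB = 4 × 1.38×10⁻²³ × 267.15 × 4.44×10⁶ = 6.55×10⁻¹⁴
R = (9.27×10⁻⁶)² / 6.55×10⁻¹⁴ = 1.31×10³ Ω = 1.31 kΩ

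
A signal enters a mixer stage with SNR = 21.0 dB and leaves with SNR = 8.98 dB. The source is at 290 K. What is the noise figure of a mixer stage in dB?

12.02 dB

NF (dB) = SNR_in(dB) − SNR_out(dB) when the source is at T₀
NF = 21.0 − 8.98 = 12.02 dB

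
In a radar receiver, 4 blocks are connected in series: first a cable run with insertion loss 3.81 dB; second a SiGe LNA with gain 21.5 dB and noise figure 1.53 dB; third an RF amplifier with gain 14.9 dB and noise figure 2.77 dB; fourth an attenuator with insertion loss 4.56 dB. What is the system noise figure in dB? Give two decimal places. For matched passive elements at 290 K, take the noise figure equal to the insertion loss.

Convert to linear (a loss of L dB is a gain of −L dB): F_i = 10^(NF_i/10), G_i = 10^(G_i,dB/10)
  Stage 1: F_1 = 10^(3.81/10) = 2.404, G_1 = 10^(−3.81/10) = 0.4159
  Stage 2: F_2 = 10^(1.53/10) = 1.422, G_2 = 10^(21.5/10) = 141.3
  Stage 3: F_3 = 10^(2.77/10) = 1.892, G_3 = 10^(14.9/10) = 30.90
  Stage 4: F_4 = 10^(4.56/10) = 2.858, G_4 = 10^(−4.56/10) = 0.3499
Friis cascade:
  F = 2.404 + (1.422 − 1)/0.4159 + (1.892 − 1)/58.75 + (2.858 − 1)/1816 = 3.436
NF = 10 log₁₀(3.436) = 5.36 dB

5.36 dB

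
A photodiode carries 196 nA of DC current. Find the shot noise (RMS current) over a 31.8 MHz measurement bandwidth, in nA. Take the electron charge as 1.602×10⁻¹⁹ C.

I_n = √(2qI·B)
2qI·B = 2 × 1.602×10⁻¹⁹ × 1.96×10⁻⁷ × 3.18×10⁷ = 2.00×10⁻¹⁸ A²
I_n = √(2.00×10⁻¹⁸) = 1.41×10⁻⁹ A = 1.41 nA

1.41 nA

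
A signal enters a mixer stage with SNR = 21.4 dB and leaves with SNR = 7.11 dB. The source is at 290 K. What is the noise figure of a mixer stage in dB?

NF (dB) = SNR_in(dB) − SNR_out(dB) when the source is at T₀
NF = 21.4 − 7.11 = 14.29 dB

14.29 dB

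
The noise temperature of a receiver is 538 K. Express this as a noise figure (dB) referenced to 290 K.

F = 1 + T_e/T₀ = 1 + 538/290 = 2.85517
NF = 10 log₁₀(2.85517) = 4.56 dB

4.56 dB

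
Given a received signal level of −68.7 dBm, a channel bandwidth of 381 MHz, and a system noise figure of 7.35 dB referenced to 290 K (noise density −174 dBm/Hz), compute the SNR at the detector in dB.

Noise floor: N = −174 + 10 log₁₀(B) + NF
10 log₁₀(3.81×10⁸) = 85.81 dB
N = −174 + 85.81 + 7.35 = −80.84 dBm
SNR = P_sig − N = −68.7 − (−80.84) = 12.14 dB → 12.1 dB

12.1 dB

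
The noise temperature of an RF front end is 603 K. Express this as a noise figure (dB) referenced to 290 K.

4.88 dB

F = 1 + T_e/T₀ = 1 + 603/290 = 3.07931
NF = 10 log₁₀(3.07931) = 4.88 dB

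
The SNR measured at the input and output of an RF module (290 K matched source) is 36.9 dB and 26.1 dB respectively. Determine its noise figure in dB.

NF (dB) = SNR_in(dB) − SNR_out(dB) when the source is at T₀
NF = 36.9 − 26.1 = 10.8 dB

10.8 dB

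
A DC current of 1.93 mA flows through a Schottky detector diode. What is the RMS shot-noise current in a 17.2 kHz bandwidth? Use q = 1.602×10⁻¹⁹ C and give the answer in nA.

I_n = √(2qI·B)
2qI·B = 2 × 1.602×10⁻¹⁹ × 1.93×10⁻³ × 1.72×10⁴ = 1.06×10⁻¹⁷ A²
I_n = √(1.06×10⁻¹⁷) = 3.26×10⁻⁹ A = 3.26 nA

3.26 nA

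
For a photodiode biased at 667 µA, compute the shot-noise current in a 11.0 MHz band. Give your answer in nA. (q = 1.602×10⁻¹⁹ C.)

48.5 nA

I_n = √(2qI·B)
2qI·B = 2 × 1.602×10⁻¹⁹ × 6.67×10⁻⁴ × 1.10×10⁷ = 2.35×10⁻¹⁵ A²
I_n = √(2.35×10⁻¹⁵) = 4.85×10⁻⁸ A = 48.5 nA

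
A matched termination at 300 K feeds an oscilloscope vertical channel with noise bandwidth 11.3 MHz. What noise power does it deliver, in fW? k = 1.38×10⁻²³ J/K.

P_n = kTB = 1.38×10⁻²³ × 300 × 1.13×10⁷ = 4.68×10⁻¹⁴ W = 46.8 fW

46.8 fW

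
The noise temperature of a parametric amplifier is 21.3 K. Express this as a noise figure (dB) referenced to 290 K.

0.308 dB

F = 1 + T_e/T₀ = 1 + 21.3/290 = 1.07345
NF = 10 log₁₀(1.07345) = 0.308 dB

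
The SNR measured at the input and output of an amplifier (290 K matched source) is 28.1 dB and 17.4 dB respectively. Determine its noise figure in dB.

10.7 dB

NF (dB) = SNR_in(dB) − SNR_out(dB) when the source is at T₀
NF = 28.1 − 17.4 = 10.7 dB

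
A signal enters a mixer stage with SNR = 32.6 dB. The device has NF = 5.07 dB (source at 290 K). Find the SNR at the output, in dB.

27.53 dB

By definition F = SNR_in/SNR_out, so in dB: SNR_out = SNR_in − NF
SNR_out = 32.6 − 5.07 = 27.53 dB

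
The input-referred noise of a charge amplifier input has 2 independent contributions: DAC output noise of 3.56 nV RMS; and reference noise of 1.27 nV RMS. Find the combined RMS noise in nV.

Uncorrelated sources add in power (mean-square): V_tot = √(ΣV_i²)
V_tot = √[(3.56×10⁻⁹)² + (1.27×10⁻⁹)²] = 3.78×10⁻⁹ V = 3.78 nV

3.78 nV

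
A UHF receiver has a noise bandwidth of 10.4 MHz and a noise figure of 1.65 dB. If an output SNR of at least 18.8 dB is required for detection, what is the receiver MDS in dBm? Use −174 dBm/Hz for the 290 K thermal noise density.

Sensitivity = −174 + 10 log₁₀(B) + NF + SNR_min
= −174 + 70.17 + 1.65 + 18.8
= −83.38 dBm → −83.4 dBm

−83.4 dBm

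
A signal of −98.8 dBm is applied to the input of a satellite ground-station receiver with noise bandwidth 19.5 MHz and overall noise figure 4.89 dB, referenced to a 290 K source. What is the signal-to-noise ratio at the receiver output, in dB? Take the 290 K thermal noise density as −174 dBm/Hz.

−2.6 dB

Noise floor: N = −174 + 10 log₁₀(B) + NF
10 log₁₀(1.95×10⁷) = 72.9 dB
N = −174 + 72.9 + 4.89 = −96.21 dBm
SNR = P_sig − N = −98.8 − (−96.21) = −2.59 dB → −2.6 dB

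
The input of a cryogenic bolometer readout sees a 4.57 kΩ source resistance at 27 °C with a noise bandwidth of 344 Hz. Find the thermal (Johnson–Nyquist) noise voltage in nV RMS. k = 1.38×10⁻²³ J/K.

161 nV

T = 27 °C + 273.15 = 300.15 K
V_n = √(4kTRB)
4kTRB = 4 × 1.38×10⁻²³ × 300.15 × 4.57×10³ × 3.44×10² = 2.60×10⁻¹⁴ V²
V_n = √(2.60×10⁻¹⁴) = 1.61×10⁻⁷ V = 161 nV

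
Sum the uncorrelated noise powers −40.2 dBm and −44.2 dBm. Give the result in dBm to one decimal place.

−38.7 dBm

Convert to linear, add, convert back:
P₁ = 9.55×10⁻⁸ W, P₂ = 3.80×10⁻⁸ W
P_tot = 1.34×10⁻⁷ W → 10 log₁₀(P_tot / 10⁻³) = −38.7 dBm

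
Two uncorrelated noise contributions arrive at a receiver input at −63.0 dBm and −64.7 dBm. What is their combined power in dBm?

Convert to linear, add, convert back:
P₁ = 5.01×10⁻¹⁰ W, P₂ = 3.39×10⁻¹⁰ W
P_tot = 8.40×10⁻¹⁰ W → 10 log₁₀(P_tot / 10⁻³) = −60.8 dBm

−60.8 dBm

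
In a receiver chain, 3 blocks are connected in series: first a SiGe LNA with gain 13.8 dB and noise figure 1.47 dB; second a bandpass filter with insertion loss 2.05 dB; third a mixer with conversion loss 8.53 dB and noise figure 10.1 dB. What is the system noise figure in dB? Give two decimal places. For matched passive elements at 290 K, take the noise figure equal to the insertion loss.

Convert to linear (a loss of L dB is a gain of −L dB): F_i = 10^(NF_i/10), G_i = 10^(G_i,dB/10)
  Stage 1: F_1 = 10^(1.47/10) = 1.403, G_1 = 10^(13.8/10) = 23.99
  Stage 2: F_2 = 10^(2.05/10) = 1.603, G_2 = 10^(−2.05/10) = 0.6237
  Stage 3: F_3 = 10^(10.1/10) = 10.23, G_3 = 10^(−8.53/10) = 0.1403
Friis cascade:
  F = 1.403 + (1.603 − 1)/23.99 + (10.23 − 1)/14.96 = 2.045
NF = 10 log₁₀(2.045) = 3.11 dB

3.11 dB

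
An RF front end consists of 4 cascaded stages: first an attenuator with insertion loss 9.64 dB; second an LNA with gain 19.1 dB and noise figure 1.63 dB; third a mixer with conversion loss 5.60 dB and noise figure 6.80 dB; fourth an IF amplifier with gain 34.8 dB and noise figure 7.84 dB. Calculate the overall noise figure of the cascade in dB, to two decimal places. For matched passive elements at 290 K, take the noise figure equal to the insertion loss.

12.02 dB

Convert to linear (a loss of L dB is a gain of −L dB): F_i = 10^(NF_i/10), G_i = 10^(G_i,dB/10)
  Stage 1: F_1 = 10^(9.64/10) = 9.204, G_1 = 10^(−9.64/10) = 0.1086
  Stage 2: F_2 = 10^(1.63/10) = 1.455, G_2 = 10^(19.1/10) = 81.28
  Stage 3: F_3 = 10^(6.80/10) = 4.786, G_3 = 10^(−5.60/10) = 0.2754
  Stage 4: F_4 = 10^(7.84/10) = 6.081, G_4 = 10^(34.8/10) = 3020
Friis cascade:
  F = 9.204 + (1.455 − 1)/0.1086 + (4.786 − 1)/8.831 + (6.081 − 1)/2.432 = 15.91
NF = 10 log₁₀(15.91) = 12.02 dB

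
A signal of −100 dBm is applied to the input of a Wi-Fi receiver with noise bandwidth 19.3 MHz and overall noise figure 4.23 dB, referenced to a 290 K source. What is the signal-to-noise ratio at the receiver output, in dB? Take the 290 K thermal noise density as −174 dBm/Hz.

−3.1 dB

Noise floor: N = −174 + 10 log₁₀(B) + NF
10 log₁₀(1.93×10⁷) = 72.86 dB
N = −174 + 72.86 + 4.23 = −96.91 dBm
SNR = P_sig − N = −100 − (−96.91) = −3.09 dB → −3.1 dB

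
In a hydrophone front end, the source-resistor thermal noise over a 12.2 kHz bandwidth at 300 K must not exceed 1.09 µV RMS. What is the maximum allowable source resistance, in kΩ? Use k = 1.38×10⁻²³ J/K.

5.88 kΩ

Johnson–Nyquist: V_n = √(4kTRB) ⇒ R = V_n² / (4kTB)
4kTB = 4 × 1.38×10⁻²³ × 300 × 1.22×10⁴ = 2.02×10⁻¹⁶
R = (1.09×10⁻⁶)² / 2.02×10⁻¹⁶ = 5.88×10³ Ω = 5.88 kΩ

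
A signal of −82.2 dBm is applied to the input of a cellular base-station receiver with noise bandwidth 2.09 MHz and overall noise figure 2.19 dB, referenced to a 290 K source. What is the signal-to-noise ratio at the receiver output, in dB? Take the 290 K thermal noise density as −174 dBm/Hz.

26.4 dB

Noise floor: N = −174 + 10 log₁₀(B) + NF
10 log₁₀(2.09×10⁶) = 63.2 dB
N = −174 + 63.2 + 2.19 = −108.61 dBm
SNR = P_sig − N = −82.2 − (−108.61) = 26.41 dB → 26.4 dB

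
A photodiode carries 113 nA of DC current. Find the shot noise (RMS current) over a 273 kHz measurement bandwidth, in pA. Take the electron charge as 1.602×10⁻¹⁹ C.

I_n = √(2qI·B)
2qI·B = 2 × 1.602×10⁻¹⁹ × 1.13×10⁻⁷ × 2.73×10⁵ = 9.88×10⁻²¹ A²
I_n = √(9.88×10⁻²¹) = 9.94×10⁻¹¹ A = 99.4 pA

99.4 pA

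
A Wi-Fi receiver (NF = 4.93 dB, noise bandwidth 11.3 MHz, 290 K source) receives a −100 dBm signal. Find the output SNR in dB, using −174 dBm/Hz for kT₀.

−1.5 dB

Noise floor: N = −174 + 10 log₁₀(B) + NF
10 log₁₀(1.13×10⁷) = 70.53 dB
N = −174 + 70.53 + 4.93 = −98.54 dBm
SNR = P_sig − N = −100 − (−98.54) = −1.46 dB → −1.5 dB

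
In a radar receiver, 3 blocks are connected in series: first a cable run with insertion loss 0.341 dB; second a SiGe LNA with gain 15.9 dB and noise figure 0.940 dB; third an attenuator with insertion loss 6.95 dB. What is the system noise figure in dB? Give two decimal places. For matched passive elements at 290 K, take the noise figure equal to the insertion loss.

Convert to linear (a loss of L dB is a gain of −L dB): F_i = 10^(NF_i/10), G_i = 10^(G_i,dB/10)
  Stage 1: F_1 = 10^(0.341/10) = 1.082, G_1 = 10^(−0.341/10) = 0.9245
  Stage 2: F_2 = 10^(0.940/10) = 1.242, G_2 = 10^(15.9/10) = 38.90
  Stage 3: F_3 = 10^(6.95/10) = 4.955, G_3 = 10^(−6.95/10) = 0.2018
Friis cascade:
  F = 1.082 + (1.242 − 1)/0.9245 + (4.955 − 1)/35.97 = 1.453
NF = 10 log₁₀(1.453) = 1.62 dB

1.62 dB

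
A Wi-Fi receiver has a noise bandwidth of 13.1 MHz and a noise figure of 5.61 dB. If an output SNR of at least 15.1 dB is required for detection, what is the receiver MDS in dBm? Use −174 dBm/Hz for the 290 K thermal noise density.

−82.1 dBm

Sensitivity = −174 + 10 log₁₀(B) + NF + SNR_min
= −174 + 71.17 + 5.61 + 15.1
= −82.12 dBm → −82.1 dBm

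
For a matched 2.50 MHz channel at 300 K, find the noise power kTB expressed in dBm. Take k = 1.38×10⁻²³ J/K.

P_n = kTB = 1.38×10⁻²³ × 300 × 2.50×10⁶ = 1.03×10⁻¹⁴ W
In dBm: 10 log₁₀(1.03×10⁻¹⁴ / 10⁻³) = −109.9 dBm

−109.9 dBm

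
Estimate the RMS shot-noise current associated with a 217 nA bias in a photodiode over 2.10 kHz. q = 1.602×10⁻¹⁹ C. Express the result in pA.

I_n = √(2qI·B)
2qI·B = 2 × 1.602×10⁻¹⁹ × 2.17×10⁻⁷ × 2.10×10³ = 1.46×10⁻²² A²
I_n = √(1.46×10⁻²²) = 1.21×10⁻¹¹ A = 12.1 pA

12.1 pA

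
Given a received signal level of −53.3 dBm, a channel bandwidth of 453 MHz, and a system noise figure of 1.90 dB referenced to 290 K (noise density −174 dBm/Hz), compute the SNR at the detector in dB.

32.2 dB

Noise floor: N = −174 + 10 log₁₀(B) + NF
10 log₁₀(4.53×10⁸) = 86.56 dB
N = −174 + 86.56 + 1.90 = −85.54 dBm
SNR = P_sig − N = −53.3 − (−85.54) = 32.24 dB → 32.2 dB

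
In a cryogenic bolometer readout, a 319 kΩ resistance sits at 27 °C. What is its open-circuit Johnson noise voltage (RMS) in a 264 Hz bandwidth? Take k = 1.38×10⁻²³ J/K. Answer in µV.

T = 27 °C + 273.15 = 300.15 K
V_n = √(4kTRB)
4kTRB = 4 × 1.38×10⁻²³ × 300.15 × 3.19×10⁵ × 2.64×10² = 1.40×10⁻¹² V²
V_n = √(1.40×10⁻¹²) = 1.18×10⁻⁶ V = 1.18 µV

1.18 µV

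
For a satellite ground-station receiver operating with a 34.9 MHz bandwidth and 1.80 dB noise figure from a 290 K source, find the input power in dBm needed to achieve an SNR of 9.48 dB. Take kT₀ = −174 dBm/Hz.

−87.3 dBm

Sensitivity = −174 + 10 log₁₀(B) + NF + SNR_min
= −174 + 75.43 + 1.80 + 9.48
= −87.29 dBm → −87.3 dBm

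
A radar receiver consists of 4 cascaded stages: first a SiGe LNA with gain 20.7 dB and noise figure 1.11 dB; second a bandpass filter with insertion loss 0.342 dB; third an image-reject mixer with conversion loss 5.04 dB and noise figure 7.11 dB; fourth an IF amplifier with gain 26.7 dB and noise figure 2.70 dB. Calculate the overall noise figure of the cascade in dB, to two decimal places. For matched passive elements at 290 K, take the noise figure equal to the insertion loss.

1.32 dB

Convert to linear (a loss of L dB is a gain of −L dB): F_i = 10^(NF_i/10), G_i = 10^(G_i,dB/10)
  Stage 1: F_1 = 10^(1.11/10) = 1.291, G_1 = 10^(20.7/10) = 117.5
  Stage 2: F_2 = 10^(0.342/10) = 1.082, G_2 = 10^(−0.342/10) = 0.9243
  Stage 3: F_3 = 10^(7.11/10) = 5.140, G_3 = 10^(−5.04/10) = 0.3133
  Stage 4: F_4 = 10^(2.70/10) = 1.862, G_4 = 10^(26.7/10) = 467.7
Friis cascade:
  F = 1.291 + (1.082 − 1)/117.5 + (5.140 − 1)/108.6 + (1.862 − 1)/34.03 = 1.355
NF = 10 log₁₀(1.355) = 1.32 dB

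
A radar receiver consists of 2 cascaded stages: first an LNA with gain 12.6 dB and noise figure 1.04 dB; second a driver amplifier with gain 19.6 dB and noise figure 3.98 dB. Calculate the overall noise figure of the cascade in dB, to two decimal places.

1.31 dB

Convert to linear (a loss of L dB is a gain of −L dB): F_i = 10^(NF_i/10), G_i = 10^(G_i,dB/10)
  Stage 1: F_1 = 10^(1.04/10) = 1.271, G_1 = 10^(12.6/10) = 18.20
  Stage 2: F_2 = 10^(3.98/10) = 2.500, G_2 = 10^(19.6/10) = 91.20
Friis cascade:
  F = 1.271 + (2.500 − 1)/18.20 = 1.353
NF = 10 log₁₀(1.353) = 1.31 dB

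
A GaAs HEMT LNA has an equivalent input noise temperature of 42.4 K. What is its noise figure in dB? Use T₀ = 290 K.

F = 1 + T_e/T₀ = 1 + 42.4/290 = 1.14621
NF = 10 log₁₀(1.14621) = 0.593 dB

0.593 dB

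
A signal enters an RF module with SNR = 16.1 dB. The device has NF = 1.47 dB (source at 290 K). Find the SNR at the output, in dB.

By definition F = SNR_in/SNR_out, so in dB: SNR_out = SNR_in − NF
SNR_out = 16.1 − 1.47 = 14.63 dB

14.63 dB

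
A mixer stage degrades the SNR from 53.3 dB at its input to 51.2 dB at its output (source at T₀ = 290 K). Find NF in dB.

NF (dB) = SNR_in(dB) − SNR_out(dB) when the source is at T₀
NF = 53.3 − 51.2 = 2.1 dB

2.1 dB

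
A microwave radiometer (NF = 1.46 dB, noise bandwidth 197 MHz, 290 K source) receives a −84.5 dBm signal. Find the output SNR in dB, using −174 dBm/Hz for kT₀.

Noise floor: N = −174 + 10 log₁₀(B) + NF
10 log₁₀(1.97×10⁸) = 82.94 dB
N = −174 + 82.94 + 1.46 = −89.60 dBm
SNR = P_sig − N = −84.5 − (−89.60) = 5.10 dB → 5.1 dB

5.1 dB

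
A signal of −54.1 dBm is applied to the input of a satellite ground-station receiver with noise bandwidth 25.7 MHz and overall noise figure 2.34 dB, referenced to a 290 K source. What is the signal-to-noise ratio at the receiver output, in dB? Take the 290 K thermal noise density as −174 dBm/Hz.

43.5 dB

Noise floor: N = −174 + 10 log₁₀(B) + NF
10 log₁₀(2.57×10⁷) = 74.1 dB
N = −174 + 74.1 + 2.34 = −97.56 dBm
SNR = P_sig − N = −54.1 − (−97.56) = 43.46 dB → 43.5 dB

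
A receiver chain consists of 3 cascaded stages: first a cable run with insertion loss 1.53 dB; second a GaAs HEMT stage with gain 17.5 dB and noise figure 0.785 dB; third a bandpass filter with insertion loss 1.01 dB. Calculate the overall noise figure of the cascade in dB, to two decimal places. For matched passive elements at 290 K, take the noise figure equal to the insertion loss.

Convert to linear (a loss of L dB is a gain of −L dB): F_i = 10^(NF_i/10), G_i = 10^(G_i,dB/10)
  Stage 1: F_1 = 10^(1.53/10) = 1.422, G_1 = 10^(−1.53/10) = 0.7031
  Stage 2: F_2 = 10^(0.785/10) = 1.198, G_2 = 10^(17.5/10) = 56.23
  Stage 3: F_3 = 10^(1.01/10) = 1.262, G_3 = 10^(−1.01/10) = 0.7925
Friis cascade:
  F = 1.422 + (1.198 − 1)/0.7031 + (1.262 − 1)/39.54 = 1.711
NF = 10 log₁₀(1.711) = 2.33 dB

2.33 dB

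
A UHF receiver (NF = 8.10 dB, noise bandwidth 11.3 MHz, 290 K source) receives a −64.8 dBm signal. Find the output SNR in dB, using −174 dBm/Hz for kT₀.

Noise floor: N = −174 + 10 log₁₀(B) + NF
10 log₁₀(1.13×10⁷) = 70.53 dB
N = −174 + 70.53 + 8.10 = −95.37 dBm
SNR = P_sig − N = −64.8 − (−95.37) = 30.57 dB → 30.6 dB

30.6 dB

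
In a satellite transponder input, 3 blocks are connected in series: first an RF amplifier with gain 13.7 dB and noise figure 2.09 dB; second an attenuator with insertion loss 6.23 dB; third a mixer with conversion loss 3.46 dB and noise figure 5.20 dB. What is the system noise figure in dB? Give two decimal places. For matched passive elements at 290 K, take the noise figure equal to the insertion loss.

Convert to linear (a loss of L dB is a gain of −L dB): F_i = 10^(NF_i/10), G_i = 10^(G_i,dB/10)
  Stage 1: F_1 = 10^(2.09/10) = 1.618, G_1 = 10^(13.7/10) = 23.44
  Stage 2: F_2 = 10^(6.23/10) = 4.198, G_2 = 10^(−6.23/10) = 0.2382
  Stage 3: F_3 = 10^(5.20/10) = 3.311, G_3 = 10^(−3.46/10) = 0.4508
Friis cascade:
  F = 1.618 + (4.198 − 1)/23.44 + (3.311 − 1)/5.585 = 2.168
NF = 10 log₁₀(2.168) = 3.36 dB

3.36 dB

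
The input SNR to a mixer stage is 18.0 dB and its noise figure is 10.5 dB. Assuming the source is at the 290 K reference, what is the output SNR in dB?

By definition F = SNR_in/SNR_out, so in dB: SNR_out = SNR_in − NF
SNR_out = 18.0 − 10.5 = 7.5 dB

7.5 dB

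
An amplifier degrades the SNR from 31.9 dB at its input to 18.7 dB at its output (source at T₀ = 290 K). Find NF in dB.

13.2 dB

NF (dB) = SNR_in(dB) − SNR_out(dB) when the source is at T₀
NF = 31.9 − 18.7 = 13.2 dB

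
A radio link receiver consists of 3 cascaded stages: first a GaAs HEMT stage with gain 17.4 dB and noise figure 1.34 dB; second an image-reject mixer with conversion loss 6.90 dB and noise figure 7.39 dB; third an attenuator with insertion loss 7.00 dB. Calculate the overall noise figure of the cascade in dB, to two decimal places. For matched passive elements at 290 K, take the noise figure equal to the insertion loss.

2.55 dB

Convert to linear (a loss of L dB is a gain of −L dB): F_i = 10^(NF_i/10), G_i = 10^(G_i,dB/10)
  Stage 1: F_1 = 10^(1.34/10) = 1.361, G_1 = 10^(17.4/10) = 54.95
  Stage 2: F_2 = 10^(7.39/10) = 5.483, G_2 = 10^(−6.90/10) = 0.2042
  Stage 3: F_3 = 10^(7.00/10) = 5.012, G_3 = 10^(−7.00/10) = 0.1995
Friis cascade:
  F = 1.361 + (5.483 − 1)/54.95 + (5.012 − 1)/11.22 = 1.801
NF = 10 log₁₀(1.801) = 2.55 dB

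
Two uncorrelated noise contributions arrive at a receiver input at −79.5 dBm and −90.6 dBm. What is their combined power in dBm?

−79.2 dBm

Convert to linear, add, convert back:
P₁ = 1.12×10⁻¹¹ W, P₂ = 8.71×10⁻¹³ W
P_tot = 1.21×10⁻¹¹ W → 10 log₁₀(P_tot / 10⁻³) = −79.2 dBm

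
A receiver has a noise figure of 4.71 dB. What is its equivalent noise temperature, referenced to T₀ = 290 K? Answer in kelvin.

568 K

F = 10^(4.71/10) = 2.95801
T_e = (F − 1)·T₀ = (2.95801 − 1) × 290 = 568 K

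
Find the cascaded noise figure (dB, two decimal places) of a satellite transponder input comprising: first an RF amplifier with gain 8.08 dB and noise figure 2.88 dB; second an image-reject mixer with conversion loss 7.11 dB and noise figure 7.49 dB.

4.25 dB

Convert to linear (a loss of L dB is a gain of −L dB): F_i = 10^(NF_i/10), G_i = 10^(G_i,dB/10)
  Stage 1: F_1 = 10^(2.88/10) = 1.941, G_1 = 10^(8.08/10) = 6.427
  Stage 2: F_2 = 10^(7.49/10) = 5.610, G_2 = 10^(−7.11/10) = 0.1945
Friis cascade:
  F = 1.941 + (5.610 − 1)/6.427 = 2.658
NF = 10 log₁₀(2.658) = 4.25 dB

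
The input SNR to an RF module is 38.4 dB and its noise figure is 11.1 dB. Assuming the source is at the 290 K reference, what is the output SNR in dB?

27.3 dB

By definition F = SNR_in/SNR_out, so in dB: SNR_out = SNR_in − NF
SNR_out = 38.4 − 11.1 = 27.3 dB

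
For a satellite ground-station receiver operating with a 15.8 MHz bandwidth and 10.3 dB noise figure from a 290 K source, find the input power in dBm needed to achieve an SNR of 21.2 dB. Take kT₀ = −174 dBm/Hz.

Sensitivity = −174 + 10 log₁₀(B) + NF + SNR_min
= −174 + 71.99 + 10.3 + 21.2
= −70.51 dBm → −70.5 dBm

−70.5 dBm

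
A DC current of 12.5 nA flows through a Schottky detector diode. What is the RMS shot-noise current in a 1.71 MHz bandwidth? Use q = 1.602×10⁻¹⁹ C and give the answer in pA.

I_n = √(2qI·B)
2qI·B = 2 × 1.602×10⁻¹⁹ × 1.25×10⁻⁸ × 1.71×10⁶ = 6.85×10⁻²¹ A²
I_n = √(6.85×10⁻²¹) = 8.28×10⁻¹¹ A = 82.8 pA

82.8 pA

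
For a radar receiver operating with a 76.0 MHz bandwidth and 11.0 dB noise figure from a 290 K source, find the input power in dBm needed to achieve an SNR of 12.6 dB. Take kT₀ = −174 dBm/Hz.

Sensitivity = −174 + 10 log₁₀(B) + NF + SNR_min
= −174 + 78.81 + 11.0 + 12.6
= −71.59 dBm → −71.6 dBm

−71.6 dBm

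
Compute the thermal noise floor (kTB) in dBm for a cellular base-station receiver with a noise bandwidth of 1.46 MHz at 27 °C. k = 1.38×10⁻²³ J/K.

−112.2 dBm

T = 27 °C + 273.15 = 300.15 K
P_n = kTB = 1.38×10⁻²³ × 300.15 × 1.46×10⁶ = 6.05×10⁻¹⁵ W
In dBm: 10 log₁₀(6.05×10⁻¹⁵ / 10⁻³) = −112.2 dBm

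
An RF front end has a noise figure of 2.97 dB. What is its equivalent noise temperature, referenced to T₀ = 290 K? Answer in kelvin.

F = 10^(2.97/10) = 1.98153
T_e = (F − 1)·T₀ = (1.98153 − 1) × 290 = 285 K

285 K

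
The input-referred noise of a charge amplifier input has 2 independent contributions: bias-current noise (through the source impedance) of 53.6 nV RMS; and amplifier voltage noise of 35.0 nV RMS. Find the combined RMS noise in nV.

Uncorrelated sources add in power (mean-square): V_tot = √(ΣV_i²)
V_tot = √[(5.36×10⁻⁸)² + (3.50×10⁻⁸)²] = 6.40×10⁻⁸ V = 64.0 nV

64.0 nV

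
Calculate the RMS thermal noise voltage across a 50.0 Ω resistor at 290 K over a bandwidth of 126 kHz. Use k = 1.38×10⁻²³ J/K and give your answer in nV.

318 nV

V_n = √(4kTRB)
4kTRB = 4 × 1.38×10⁻²³ × 290 × 5.00×10¹ × 1.26×10⁵ = 1.01×10⁻¹³ V²
V_n = √(1.01×10⁻¹³) = 3.18×10⁻⁷ V = 318 nV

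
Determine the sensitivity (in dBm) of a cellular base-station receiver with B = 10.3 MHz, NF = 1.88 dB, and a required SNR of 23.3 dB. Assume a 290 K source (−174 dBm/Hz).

Sensitivity = −174 + 10 log₁₀(B) + NF + SNR_min
= −174 + 70.13 + 1.88 + 23.3
= −78.69 dBm → −78.7 dBm

−78.7 dBm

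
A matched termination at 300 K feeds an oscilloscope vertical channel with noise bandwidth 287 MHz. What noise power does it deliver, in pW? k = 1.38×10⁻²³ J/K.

1.19 pW

P_n = kTB = 1.38×10⁻²³ × 300 × 2.87×10⁸ = 1.19×10⁻¹² W = 1.19 pW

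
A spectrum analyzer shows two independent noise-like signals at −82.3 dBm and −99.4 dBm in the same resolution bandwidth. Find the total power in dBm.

−82.2 dBm

Convert to linear, add, convert back:
P₁ = 5.89×10⁻¹² W, P₂ = 1.15×10⁻¹³ W
P_tot = 6.00×10⁻¹² W → 10 log₁₀(P_tot / 10⁻³) = −82.2 dBm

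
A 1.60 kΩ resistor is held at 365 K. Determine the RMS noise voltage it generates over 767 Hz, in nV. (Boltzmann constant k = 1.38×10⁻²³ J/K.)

V_n = √(4kTRB)
4kTRB = 4 × 1.38×10⁻²³ × 365 × 1.60×10³ × 7.67×10² = 2.47×10⁻¹⁴ V²
V_n = √(2.47×10⁻¹⁴) = 1.57×10⁻⁷ V = 157 nV

157 nV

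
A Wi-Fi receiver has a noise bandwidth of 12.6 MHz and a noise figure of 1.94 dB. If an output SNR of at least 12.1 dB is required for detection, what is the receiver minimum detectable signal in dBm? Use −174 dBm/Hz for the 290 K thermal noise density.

−89.0 dBm

Sensitivity = −174 + 10 log₁₀(B) + NF + SNR_min
= −174 + 71 + 1.94 + 12.1
= −88.96 dBm → −89.0 dBm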